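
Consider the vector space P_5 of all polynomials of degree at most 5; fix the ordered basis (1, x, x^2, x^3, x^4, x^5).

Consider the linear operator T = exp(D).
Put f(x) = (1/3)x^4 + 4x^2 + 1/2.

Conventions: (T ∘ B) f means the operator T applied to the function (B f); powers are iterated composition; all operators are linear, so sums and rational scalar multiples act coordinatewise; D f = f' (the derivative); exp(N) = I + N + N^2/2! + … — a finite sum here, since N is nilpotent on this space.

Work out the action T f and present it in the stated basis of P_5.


order-1 term: (4/3)x^3 + 8x
order-2 term: 2x^2 + 4
order-3 term: (4/3)x
order-4 term: 1/3
the series for exp(D) f terminates at order 4
exp(D) f = (1/3)x^4 + (4/3)x^3 + 6x^2 + (28/3)x + 29/6

g(x) = (1/3)x^4 + (4/3)x^3 + 6x^2 + (28/3)x + 29/6


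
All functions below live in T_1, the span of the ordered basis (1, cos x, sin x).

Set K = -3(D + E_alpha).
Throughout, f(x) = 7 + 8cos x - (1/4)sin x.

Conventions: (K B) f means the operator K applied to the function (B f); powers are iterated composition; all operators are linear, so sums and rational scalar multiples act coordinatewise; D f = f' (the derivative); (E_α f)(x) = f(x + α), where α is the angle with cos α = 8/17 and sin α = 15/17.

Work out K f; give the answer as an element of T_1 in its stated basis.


D f = -(1/4)cos x - 8sin x
E_alpha f = 7 + (241/68)cos x - (122/17)sin x
(D + E_alpha) f = 7 + (56/17)cos x - (258/17)sin x
(-3(D + E_alpha)) f = -21 - (168/17)cos x + (774/17)sin x

the image equals g(x) = -21 - (168/17)cos x + (774/17)sin x


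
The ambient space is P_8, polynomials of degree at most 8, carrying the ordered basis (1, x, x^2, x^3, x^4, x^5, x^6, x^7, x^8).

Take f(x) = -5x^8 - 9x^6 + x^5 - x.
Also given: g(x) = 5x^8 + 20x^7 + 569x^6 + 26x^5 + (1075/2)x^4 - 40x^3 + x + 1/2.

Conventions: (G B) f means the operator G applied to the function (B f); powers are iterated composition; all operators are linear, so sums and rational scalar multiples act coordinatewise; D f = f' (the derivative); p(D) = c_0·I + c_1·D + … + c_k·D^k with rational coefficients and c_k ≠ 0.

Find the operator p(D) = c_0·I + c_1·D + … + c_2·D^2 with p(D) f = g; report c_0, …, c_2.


D^0 f = -5x^8 - 9x^6 + x^5 - x
D^1 f = -40x^7 - 54x^5 + 5x^4 - 1
D^2 f = -280x^6 - 270x^4 + 20x^3
matching coefficients of g against c_0 f + c_1 Df + … from the top degree down determines the c_i
solution: c_0 = -1, c_1 = -1/2, c_2 = -2

c_0 = -1, c_1 = -1/2, c_2 = -2


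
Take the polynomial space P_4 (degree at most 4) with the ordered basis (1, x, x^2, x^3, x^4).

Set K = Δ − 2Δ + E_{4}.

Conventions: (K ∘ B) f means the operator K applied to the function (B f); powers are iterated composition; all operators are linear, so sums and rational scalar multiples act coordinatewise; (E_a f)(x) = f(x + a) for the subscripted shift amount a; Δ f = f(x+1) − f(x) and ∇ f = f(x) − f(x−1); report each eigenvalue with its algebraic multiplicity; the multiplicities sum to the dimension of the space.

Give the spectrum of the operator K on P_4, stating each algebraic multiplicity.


λ = 1 (multiplicity 5)

image of 1: 1
image of x: x + 3
image of x^2: x^2 + 6x + 15
image of x^3: x^3 + 9x^2 + 45x + 63
image of x^4: x^4 + 12x^3 + 90x^2 + 252x + 255
the matrix is upper triangular; its diagonal is (1, 1, 1, 1, 1)
for a triangular matrix the eigenvalues are the diagonal entries, with algebraic multiplicity their repetition count


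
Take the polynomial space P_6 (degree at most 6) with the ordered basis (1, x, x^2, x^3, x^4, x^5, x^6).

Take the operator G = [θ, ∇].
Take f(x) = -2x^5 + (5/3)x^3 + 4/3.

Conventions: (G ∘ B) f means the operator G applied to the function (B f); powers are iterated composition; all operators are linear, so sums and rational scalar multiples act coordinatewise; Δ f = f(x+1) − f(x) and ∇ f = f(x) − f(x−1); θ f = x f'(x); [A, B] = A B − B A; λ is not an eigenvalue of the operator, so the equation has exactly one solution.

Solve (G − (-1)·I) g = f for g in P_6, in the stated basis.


write g with unknown coordinates in the stated basis and equate coefficients in (G − (-1)·I) g = f
solving from the highest basis element down gives g = -2x^5 - 10x^4 + (5/3)x^3 + 65x^2 + 40x - 161/3
check: G g = 10x^4 - 65x^2 - 40x + 55
so G g − (-1)·g = -2x^5 + (5/3)x^3 + 4/3 = f ✓

the result is g(x) = -2x^5 - 10x^4 + (5/3)x^3 + 65x^2 + 40x - 161/3


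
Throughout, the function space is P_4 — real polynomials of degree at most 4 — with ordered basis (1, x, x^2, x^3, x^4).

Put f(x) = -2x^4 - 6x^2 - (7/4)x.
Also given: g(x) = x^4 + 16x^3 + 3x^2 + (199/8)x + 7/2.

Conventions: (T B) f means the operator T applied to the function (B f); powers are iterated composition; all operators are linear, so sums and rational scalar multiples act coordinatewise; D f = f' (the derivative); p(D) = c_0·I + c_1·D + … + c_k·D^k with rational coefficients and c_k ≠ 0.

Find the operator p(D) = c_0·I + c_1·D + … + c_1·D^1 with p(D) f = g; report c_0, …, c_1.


D^0 f = -2x^4 - 6x^2 - (7/4)x
D^1 f = -8x^3 - 12x - 7/4
matching coefficients of g against c_0 f + c_1 Df + … from the top degree down determines the c_i
solution: c_0 = -1/2, c_1 = -2

p(D) = -(1/2)·I − 2·D, i.e. c_0 = -1/2, c_1 = -2


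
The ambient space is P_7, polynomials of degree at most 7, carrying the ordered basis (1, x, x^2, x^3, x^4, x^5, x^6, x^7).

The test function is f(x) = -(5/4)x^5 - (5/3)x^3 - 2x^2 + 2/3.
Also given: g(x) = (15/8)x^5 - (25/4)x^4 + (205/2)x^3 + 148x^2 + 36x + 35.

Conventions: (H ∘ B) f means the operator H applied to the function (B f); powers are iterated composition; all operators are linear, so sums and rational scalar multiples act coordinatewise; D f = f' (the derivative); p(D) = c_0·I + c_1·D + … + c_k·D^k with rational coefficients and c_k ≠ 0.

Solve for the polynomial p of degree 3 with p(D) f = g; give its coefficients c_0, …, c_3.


c_0 = -3/2, c_1 = 1, c_2 = -4, c_3 = -2

D^0 f = -(5/4)x^5 - (5/3)x^3 - 2x^2 + 2/3
D^1 f = -(25/4)x^4 - 5x^2 - 4x
D^2 f = -25x^3 - 10x - 4
D^3 f = -75x^2 - 10
matching coefficients of g against c_0 f + c_1 Df + … from the top degree down determines the c_i
solution: c_0 = -3/2, c_1 = 1, c_2 = -4, c_3 = -2


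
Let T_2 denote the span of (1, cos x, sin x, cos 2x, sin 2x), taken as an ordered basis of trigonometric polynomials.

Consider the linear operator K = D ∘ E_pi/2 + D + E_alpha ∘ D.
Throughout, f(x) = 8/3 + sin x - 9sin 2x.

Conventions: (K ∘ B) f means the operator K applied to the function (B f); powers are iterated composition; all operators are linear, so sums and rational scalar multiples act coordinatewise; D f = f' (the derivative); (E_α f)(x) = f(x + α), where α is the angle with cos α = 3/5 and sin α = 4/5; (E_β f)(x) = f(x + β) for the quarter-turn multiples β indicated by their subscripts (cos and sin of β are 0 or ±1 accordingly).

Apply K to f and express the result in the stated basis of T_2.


E_pi/2 f = 8/3 + cos x + 9sin 2x
D E_pi/2 f = -sin x + 18cos 2x
D f = cos x - 18cos 2x
D f = cos x - 18cos 2x
E_alpha D f = (3/5)cos x - (4/5)sin x + (126/25)cos 2x + (432/25)sin 2x
(D ∘ E_pi/2 + D + E_alpha ∘ D) f = (8/5)cos x - (9/5)sin x + (126/25)cos 2x + (432/25)sin 2x

g(x) = (8/5)cos x - (9/5)sin x + (126/25)cos 2x + (432/25)sin 2x


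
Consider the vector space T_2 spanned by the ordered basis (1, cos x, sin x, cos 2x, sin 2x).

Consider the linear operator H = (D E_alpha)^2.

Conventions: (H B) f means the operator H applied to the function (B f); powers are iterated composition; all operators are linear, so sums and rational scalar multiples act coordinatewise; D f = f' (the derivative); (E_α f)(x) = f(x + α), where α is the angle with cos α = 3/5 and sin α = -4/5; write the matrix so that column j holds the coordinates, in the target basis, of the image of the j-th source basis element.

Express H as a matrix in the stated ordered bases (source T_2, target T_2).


image of 1: 0
image of cos x: (7/25)cos x - (24/25)sin x
image of sin x: (24/25)cos x + (7/25)sin x
image of cos 2x: (2108/625)cos 2x + (1344/625)sin 2x
image of sin 2x: -(1344/625)cos 2x + (2108/625)sin 2x
each image's coordinates form column j of the matrix

the matrix is [[0, 0, 0, 0, 0]; [0, 7/25, 24/25, 0, 0]; [0, -24/25, 7/25, 0, 0]; [0, 0, 0, 2108/625, -1344/625]; [0, 0, 0, 1344/625, 2108/625]] (rows listed top to bottom)


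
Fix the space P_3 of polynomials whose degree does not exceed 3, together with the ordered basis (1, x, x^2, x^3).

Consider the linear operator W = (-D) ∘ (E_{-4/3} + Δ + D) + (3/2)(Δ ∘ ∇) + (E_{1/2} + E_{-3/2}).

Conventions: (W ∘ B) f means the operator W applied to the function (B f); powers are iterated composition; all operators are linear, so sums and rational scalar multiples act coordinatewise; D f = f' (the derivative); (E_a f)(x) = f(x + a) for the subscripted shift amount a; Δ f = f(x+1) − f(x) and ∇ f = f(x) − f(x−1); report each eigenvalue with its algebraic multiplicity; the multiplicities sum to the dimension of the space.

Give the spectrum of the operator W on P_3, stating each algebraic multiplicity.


image of 1: 2
image of x: 2x - 2
image of x^2: 2x^2 - 4x + 25/6
image of x^3: 2x^3 - 6x^2 + (25/2)x - 139/12
the matrix is upper triangular; its diagonal is (2, 2, 2, 2)
for a triangular matrix the eigenvalues are the diagonal entries, with algebraic multiplicity their repetition count

λ = 2 (multiplicity 4)


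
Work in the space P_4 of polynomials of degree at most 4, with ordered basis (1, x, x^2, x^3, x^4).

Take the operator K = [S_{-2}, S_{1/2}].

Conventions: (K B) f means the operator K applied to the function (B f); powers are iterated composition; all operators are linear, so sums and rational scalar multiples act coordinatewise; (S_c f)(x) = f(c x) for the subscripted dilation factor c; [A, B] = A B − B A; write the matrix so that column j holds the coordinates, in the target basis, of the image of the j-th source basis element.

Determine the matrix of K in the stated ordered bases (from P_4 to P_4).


the matrix is [[0, 0, 0, 0, 0]; [0, 0, 0, 0, 0]; [0, 0, 0, 0, 0]; [0, 0, 0, 0, 0]; [0, 0, 0, 0, 0]] (rows listed top to bottom)

image of 1: 0
image of x: 0
image of x^2: 0
image of x^3: 0
image of x^4: 0
each image's coordinates form column j of the matrix


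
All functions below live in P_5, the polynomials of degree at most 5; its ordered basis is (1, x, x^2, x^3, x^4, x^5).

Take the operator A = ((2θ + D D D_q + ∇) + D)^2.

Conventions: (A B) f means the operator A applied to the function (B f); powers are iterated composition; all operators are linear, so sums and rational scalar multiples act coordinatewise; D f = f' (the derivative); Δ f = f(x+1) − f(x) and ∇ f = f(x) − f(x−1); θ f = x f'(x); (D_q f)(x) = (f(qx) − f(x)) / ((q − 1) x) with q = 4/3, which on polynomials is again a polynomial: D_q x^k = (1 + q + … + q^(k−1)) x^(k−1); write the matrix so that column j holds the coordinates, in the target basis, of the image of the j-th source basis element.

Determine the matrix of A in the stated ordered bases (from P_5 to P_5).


the matrix is [[0, 4, 4, 130/3, 1418/9, -6154/27]; [0, 4, 24, 0, 3428/9, 24346/27]; [0, 0, 16, 60, -24, 44276/27]; [0, 0, 0, 36, 112, -80]; [0, 0, 0, 0, 64, 180]; [0, 0, 0, 0, 0, 100]] (rows listed top to bottom)

image of 1: 0
image of x: 4x + 4
image of x^2: 16x^2 + 24x + 4
image of x^3: 36x^3 + 60x^2 + 130/3
image of x^4: 64x^4 + 112x^3 - 24x^2 + (3428/9)x + 1418/9
image of x^5: 100x^5 + 180x^4 - 80x^3 + (44276/27)x^2 + (24346/27)x - 6154/27
each image's coordinates form column j of the matrix


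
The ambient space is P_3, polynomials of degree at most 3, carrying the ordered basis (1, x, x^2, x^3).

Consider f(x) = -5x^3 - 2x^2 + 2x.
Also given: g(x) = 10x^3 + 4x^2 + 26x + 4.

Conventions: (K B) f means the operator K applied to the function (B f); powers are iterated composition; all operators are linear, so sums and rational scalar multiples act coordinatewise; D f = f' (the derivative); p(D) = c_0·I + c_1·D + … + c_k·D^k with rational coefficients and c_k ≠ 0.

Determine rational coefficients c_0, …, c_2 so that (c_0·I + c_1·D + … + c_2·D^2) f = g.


D^0 f = -5x^3 - 2x^2 + 2x
D^1 f = -15x^2 - 4x + 2
D^2 f = -30x - 4
matching coefficients of g against c_0 f + c_1 Df + … from the top degree down determines the c_i
solution: c_0 = -2, c_1 = 0, c_2 = -1

p(D) = -2·I − D^2, i.e. c_0 = -2, c_1 = 0, c_2 = -1


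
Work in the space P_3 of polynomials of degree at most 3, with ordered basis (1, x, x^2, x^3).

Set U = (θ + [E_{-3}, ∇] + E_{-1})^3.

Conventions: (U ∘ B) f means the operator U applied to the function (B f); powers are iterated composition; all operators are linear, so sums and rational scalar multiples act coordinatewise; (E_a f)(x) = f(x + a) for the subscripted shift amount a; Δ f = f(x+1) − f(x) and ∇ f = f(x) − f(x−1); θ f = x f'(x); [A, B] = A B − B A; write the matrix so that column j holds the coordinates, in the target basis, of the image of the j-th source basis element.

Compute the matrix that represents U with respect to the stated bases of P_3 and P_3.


image of 1: 1
image of x: 8x - 7
image of x^2: 27x^2 - 38x + 25
image of x^3: 64x^3 - 111x^2 + 138x - 72
each image's coordinates form column j of the matrix

the matrix is [[1, -7, 25, -72]; [0, 8, -38, 138]; [0, 0, 27, -111]; [0, 0, 0, 64]] (rows listed top to bottom)


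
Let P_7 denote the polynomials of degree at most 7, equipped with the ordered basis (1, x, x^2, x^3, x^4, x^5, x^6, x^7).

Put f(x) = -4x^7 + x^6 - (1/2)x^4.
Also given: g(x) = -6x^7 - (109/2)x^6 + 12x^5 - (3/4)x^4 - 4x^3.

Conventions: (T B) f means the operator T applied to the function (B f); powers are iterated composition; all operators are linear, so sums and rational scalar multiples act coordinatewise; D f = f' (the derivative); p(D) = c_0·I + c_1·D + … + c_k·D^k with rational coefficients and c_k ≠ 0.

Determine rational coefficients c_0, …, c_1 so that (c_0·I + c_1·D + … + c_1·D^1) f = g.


c_0 = 3/2, c_1 = 2

D^0 f = -4x^7 + x^6 - (1/2)x^4
D^1 f = -28x^6 + 6x^5 - 2x^3
matching coefficients of g against c_0 f + c_1 Df + … from the top degree down determines the c_i
solution: c_0 = 3/2, c_1 = 2


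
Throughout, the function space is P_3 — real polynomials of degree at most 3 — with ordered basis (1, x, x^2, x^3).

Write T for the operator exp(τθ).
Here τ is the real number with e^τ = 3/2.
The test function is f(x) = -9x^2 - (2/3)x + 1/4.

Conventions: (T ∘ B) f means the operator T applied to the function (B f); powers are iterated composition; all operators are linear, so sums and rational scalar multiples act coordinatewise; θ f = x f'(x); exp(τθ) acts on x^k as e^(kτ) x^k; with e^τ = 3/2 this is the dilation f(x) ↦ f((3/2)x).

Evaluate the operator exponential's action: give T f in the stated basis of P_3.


exp(τθ) x^k = e^(kτ) x^k; with e^τ = 3/2 this sends x^k to (3/2)^k x^k
x ↦ 3/2 x
x^2 ↦ 9/4 x^2
applying this coordinatewise to f: exp(τθ) f = -(81/4)x^2 - x + 1/4

g(x) = -(81/4)x^2 - x + 1/4


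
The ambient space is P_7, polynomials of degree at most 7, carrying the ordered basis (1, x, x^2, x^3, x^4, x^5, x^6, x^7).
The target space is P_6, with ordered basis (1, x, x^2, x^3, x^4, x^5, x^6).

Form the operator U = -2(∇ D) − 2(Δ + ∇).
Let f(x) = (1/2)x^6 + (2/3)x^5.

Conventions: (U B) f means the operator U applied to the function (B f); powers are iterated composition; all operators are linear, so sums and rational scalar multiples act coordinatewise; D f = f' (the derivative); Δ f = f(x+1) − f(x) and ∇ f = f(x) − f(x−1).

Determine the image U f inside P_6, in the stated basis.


the image equals g(x) = -12x^5 - (130/3)x^4 - (20/3)x^3 - (140/3)x^2 - (26/3)x - 2

D f = 3x^5 + (10/3)x^4
∇ D f = 15x^4 - (50/3)x^3 + 10x^2 - (5/3)x - 1/3
(-2(∇ D)) f = -30x^4 + (100/3)x^3 - 20x^2 + (10/3)x + 2/3
Δ f = 3x^5 + (65/6)x^4 + (50/3)x^3 + (85/6)x^2 + (19/3)x + 7/6
∇ f = 3x^5 - (25/6)x^4 + (10/3)x^3 - (5/6)x^2 - (1/3)x + 1/6
(Δ + ∇) f = 6x^5 + (20/3)x^4 + 20x^3 + (40/3)x^2 + 6x + 4/3
(-2(Δ + ∇)) f = -12x^5 - (40/3)x^4 - 40x^3 - (80/3)x^2 - 12x - 8/3
(-2(∇ D) − 2(Δ + ∇)) f = -12x^5 - (130/3)x^4 - (20/3)x^3 - (140/3)x^2 - (26/3)x - 2


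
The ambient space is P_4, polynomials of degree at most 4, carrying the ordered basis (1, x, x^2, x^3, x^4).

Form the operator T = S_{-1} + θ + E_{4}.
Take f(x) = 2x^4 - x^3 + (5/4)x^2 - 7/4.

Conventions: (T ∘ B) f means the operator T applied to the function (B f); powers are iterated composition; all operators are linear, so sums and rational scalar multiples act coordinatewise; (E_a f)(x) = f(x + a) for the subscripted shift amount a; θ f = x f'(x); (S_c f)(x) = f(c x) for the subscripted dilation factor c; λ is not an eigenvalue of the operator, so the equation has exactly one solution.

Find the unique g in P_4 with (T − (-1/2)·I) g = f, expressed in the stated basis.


g(x) = (4/13)x^4 - (22/13)x^3 - (415/234)x^2 + (3896/351)x + 16519/3510

write g with unknown coordinates in the stated basis and equate coefficients in (T − (-1/2)·I) g = f
solving from the highest basis element down gives g = (4/13)x^4 - (22/13)x^3 - (415/234)x^2 + (3896/351)x + 16519/3510
check: T g = (24/13)x^4 - (2/13)x^3 + (250/117)x^2 - (1948/351)x - 7201/1755
so T g − (-1/2)·g = 2x^4 - x^3 + (5/4)x^2 - 7/4 = f ✓


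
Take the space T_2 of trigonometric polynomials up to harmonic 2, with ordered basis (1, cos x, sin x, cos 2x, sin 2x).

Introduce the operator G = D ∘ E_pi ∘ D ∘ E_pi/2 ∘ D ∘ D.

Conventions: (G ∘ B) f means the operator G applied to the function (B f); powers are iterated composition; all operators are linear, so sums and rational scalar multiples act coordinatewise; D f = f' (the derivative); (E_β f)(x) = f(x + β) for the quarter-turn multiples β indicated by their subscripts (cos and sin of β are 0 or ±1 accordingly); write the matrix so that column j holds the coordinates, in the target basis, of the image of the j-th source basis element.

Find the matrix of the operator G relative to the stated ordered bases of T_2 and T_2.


image of 1: 0
image of cos x: sin x
image of sin x: -cos x
image of cos 2x: -16cos 2x
image of sin 2x: -16sin 2x
each image's coordinates form column j of the matrix

the matrix is [[0, 0, 0, 0, 0]; [0, 0, -1, 0, 0]; [0, 1, 0, 0, 0]; [0, 0, 0, -16, 0]; [0, 0, 0, 0, -16]] (rows listed top to bottom)


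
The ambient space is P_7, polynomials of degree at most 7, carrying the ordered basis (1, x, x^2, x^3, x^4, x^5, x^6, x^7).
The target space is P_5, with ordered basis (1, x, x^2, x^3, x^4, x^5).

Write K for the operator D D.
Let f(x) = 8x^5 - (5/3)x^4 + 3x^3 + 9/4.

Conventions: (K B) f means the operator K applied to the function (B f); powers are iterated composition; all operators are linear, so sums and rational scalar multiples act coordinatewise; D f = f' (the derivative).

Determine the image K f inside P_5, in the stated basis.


g(x) = 160x^3 - 20x^2 + 18x

D f = 40x^4 - (20/3)x^3 + 9x^2
D D f = 160x^3 - 20x^2 + 18x


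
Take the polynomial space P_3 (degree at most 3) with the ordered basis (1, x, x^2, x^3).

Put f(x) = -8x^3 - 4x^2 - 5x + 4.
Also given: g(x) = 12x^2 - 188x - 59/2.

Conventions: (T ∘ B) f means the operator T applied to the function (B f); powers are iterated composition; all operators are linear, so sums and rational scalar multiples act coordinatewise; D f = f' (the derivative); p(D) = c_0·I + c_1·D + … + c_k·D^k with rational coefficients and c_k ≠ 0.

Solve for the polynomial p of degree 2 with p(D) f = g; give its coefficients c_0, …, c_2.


D^0 f = -8x^3 - 4x^2 - 5x + 4
D^1 f = -24x^2 - 8x - 5
D^2 f = -48x - 8
matching coefficients of g against c_0 f + c_1 Df + … from the top degree down determines the c_i
solution: c_0 = 0, c_1 = -1/2, c_2 = 4

c_0 = 0, c_1 = -1/2, c_2 = 4


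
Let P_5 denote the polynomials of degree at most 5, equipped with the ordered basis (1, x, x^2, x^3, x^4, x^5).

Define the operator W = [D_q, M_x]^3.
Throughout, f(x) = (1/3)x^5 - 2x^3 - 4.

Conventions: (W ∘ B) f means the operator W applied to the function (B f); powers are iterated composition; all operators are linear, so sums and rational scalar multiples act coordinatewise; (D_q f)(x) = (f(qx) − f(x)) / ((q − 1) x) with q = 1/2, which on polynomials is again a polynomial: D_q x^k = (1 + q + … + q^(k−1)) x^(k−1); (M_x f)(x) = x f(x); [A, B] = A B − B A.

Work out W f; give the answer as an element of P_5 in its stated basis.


the result is g(x) = (1/98304)x^5 - (1/256)x^3 - 4

M_x f = (1/3)x^6 - 2x^4 - 4x
D_q M_x f = (21/32)x^5 - (15/4)x^3 - 4
D_q f = (31/48)x^4 - (7/2)x^2
M_x D_q f = (31/48)x^5 - (7/2)x^3
[D_q, M_x] f = (1/96)x^5 - (1/4)x^3 - 4
M_x [D_q, M_x] f = (1/96)x^6 - (1/4)x^4 - 4x
D_q M_x [D_q, M_x] f = (21/1024)x^5 - (15/32)x^3 - 4
D_q [D_q, M_x] f = (31/1536)x^4 - (7/16)x^2
M_x D_q [D_q, M_x] f = (31/1536)x^5 - (7/16)x^3
[D_q, M_x] [D_q, M_x] f = (1/3072)x^5 - (1/32)x^3 - 4
M_x [D_q, M_x] [D_q, M_x] f = (1/3072)x^6 - (1/32)x^4 - 4x
D_q M_x [D_q, M_x] [D_q, M_x] f = (21/32768)x^5 - (15/256)x^3 - 4
D_q [D_q, M_x] [D_q, M_x] f = (31/49152)x^4 - (7/128)x^2
M_x D_q [D_q, M_x] [D_q, M_x] f = (31/49152)x^5 - (7/128)x^3
[D_q, M_x] [D_q, M_x] [D_q, M_x] f = (1/98304)x^5 - (1/256)x^3 - 4


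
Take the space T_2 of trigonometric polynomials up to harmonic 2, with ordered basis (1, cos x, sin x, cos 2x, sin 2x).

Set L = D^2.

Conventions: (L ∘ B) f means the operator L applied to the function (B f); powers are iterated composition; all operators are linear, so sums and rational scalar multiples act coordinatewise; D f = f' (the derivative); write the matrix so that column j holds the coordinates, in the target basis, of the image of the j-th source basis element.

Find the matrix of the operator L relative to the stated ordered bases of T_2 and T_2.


the matrix is [[0, 0, 0, 0, 0]; [0, -1, 0, 0, 0]; [0, 0, -1, 0, 0]; [0, 0, 0, -4, 0]; [0, 0, 0, 0, -4]] (rows listed top to bottom)

image of 1: 0
image of cos x: -cos x
image of sin x: -sin x
image of cos 2x: -4cos 2x
image of sin 2x: -4sin 2x
each image's coordinates form column j of the matrix


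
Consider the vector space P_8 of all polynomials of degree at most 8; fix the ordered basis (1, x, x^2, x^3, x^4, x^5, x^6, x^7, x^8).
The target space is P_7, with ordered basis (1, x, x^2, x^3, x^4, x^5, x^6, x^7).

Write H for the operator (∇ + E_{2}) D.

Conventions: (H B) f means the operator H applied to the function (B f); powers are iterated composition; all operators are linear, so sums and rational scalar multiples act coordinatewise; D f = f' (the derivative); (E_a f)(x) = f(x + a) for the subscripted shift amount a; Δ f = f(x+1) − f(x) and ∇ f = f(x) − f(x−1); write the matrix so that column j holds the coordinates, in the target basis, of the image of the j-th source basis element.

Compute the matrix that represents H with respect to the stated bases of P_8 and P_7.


the matrix is [[0, 1, 6, 9, 36, 75, 198, 441, 1032]; [0, 0, 2, 18, 36, 180, 450, 1386, 3528]; [0, 0, 0, 3, 36, 90, 540, 1575, 5544]; [0, 0, 0, 0, 4, 60, 180, 1260, 4200]; [0, 0, 0, 0, 0, 5, 90, 315, 2520]; [0, 0, 0, 0, 0, 0, 6, 126, 504]; [0, 0, 0, 0, 0, 0, 0, 7, 168]; [0, 0, 0, 0, 0, 0, 0, 0, 8]] (rows listed top to bottom)

image of 1: 0
image of x: 1
image of x^2: 2x + 6
image of x^3: 3x^2 + 18x + 9
image of x^4: 4x^3 + 36x^2 + 36x + 36
image of x^5: 5x^4 + 60x^3 + 90x^2 + 180x + 75
image of x^6: 6x^5 + 90x^4 + 180x^3 + 540x^2 + 450x + 198
image of x^7: 7x^6 + 126x^5 + 315x^4 + 1260x^3 + 1575x^2 + 1386x + 441
image of x^8: 8x^7 + 168x^6 + 504x^5 + 2520x^4 + 4200x^3 + 5544x^2 + 3528x + 1032
each image's coordinates form column j of the matrix


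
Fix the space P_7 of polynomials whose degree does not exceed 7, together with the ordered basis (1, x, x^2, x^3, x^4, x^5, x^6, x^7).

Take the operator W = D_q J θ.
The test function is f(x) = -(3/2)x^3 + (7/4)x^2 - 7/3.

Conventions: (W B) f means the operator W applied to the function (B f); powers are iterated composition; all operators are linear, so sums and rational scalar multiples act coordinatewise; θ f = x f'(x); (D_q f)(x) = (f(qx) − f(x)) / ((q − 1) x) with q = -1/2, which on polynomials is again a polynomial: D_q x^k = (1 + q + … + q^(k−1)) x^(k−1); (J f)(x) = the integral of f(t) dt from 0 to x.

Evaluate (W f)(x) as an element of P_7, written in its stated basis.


the result is g(x) = -(45/64)x^3 + (7/8)x^2

θ f = -(9/2)x^3 + (7/2)x^2
J θ f = -(9/8)x^4 + (7/6)x^3
D_q J θ f = -(45/64)x^3 + (7/8)x^2


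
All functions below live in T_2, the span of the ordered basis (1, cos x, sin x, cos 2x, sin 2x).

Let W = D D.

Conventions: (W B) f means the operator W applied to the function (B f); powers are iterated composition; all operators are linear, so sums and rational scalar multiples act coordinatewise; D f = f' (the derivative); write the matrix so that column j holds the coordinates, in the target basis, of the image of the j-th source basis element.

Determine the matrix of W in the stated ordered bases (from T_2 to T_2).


image of 1: 0
image of cos x: -cos x
image of sin x: -sin x
image of cos 2x: -4cos 2x
image of sin 2x: -4sin 2x
each image's coordinates form column j of the matrix

the matrix is [[0, 0, 0, 0, 0]; [0, -1, 0, 0, 0]; [0, 0, -1, 0, 0]; [0, 0, 0, -4, 0]; [0, 0, 0, 0, -4]] (rows listed top to bottom)


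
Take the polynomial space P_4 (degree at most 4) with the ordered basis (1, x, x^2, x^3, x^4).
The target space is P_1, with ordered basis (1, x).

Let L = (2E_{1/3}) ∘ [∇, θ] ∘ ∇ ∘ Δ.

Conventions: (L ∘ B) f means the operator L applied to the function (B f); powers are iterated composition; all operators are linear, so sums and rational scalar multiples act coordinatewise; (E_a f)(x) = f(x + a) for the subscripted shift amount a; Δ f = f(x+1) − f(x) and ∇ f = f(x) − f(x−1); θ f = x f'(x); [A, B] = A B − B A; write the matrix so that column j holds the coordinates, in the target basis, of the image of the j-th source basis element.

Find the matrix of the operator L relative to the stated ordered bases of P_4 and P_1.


image of 1: 0
image of x: 0
image of x^2: 0
image of x^3: 12
image of x^4: 48x - 32
each image's coordinates form column j of the matrix

the matrix is [[0, 0, 0, 12, -32]; [0, 0, 0, 0, 48]] (rows listed top to bottom)


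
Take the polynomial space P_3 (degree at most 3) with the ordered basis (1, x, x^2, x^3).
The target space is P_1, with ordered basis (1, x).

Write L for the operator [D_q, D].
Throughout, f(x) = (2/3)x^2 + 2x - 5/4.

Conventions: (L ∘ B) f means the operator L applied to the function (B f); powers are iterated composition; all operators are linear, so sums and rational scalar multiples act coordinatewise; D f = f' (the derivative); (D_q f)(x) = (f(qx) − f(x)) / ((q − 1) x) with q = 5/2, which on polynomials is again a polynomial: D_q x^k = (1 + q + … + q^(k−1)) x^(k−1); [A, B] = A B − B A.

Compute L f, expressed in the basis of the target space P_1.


D f = (4/3)x + 2
D_q D f = 4/3
D_q f = (7/3)x + 2
D D_q f = 7/3
[D_q, D] f = -1

the image equals g(x) = -1


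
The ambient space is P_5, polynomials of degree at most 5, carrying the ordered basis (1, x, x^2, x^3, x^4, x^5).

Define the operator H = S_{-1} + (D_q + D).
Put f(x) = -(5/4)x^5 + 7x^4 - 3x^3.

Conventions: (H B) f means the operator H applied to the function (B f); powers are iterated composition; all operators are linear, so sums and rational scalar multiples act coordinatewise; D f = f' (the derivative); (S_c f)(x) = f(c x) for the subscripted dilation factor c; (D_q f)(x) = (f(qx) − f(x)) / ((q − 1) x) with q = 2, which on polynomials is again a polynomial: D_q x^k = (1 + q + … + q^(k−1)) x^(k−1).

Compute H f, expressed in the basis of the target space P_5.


the image equals g(x) = (5/4)x^5 - 38x^4 + 136x^3 - 30x^2

S_{-1} f = (5/4)x^5 + 7x^4 + 3x^3
D_q f = -(155/4)x^4 + 105x^3 - 21x^2
D f = -(25/4)x^4 + 28x^3 - 9x^2
(D_q + D) f = -45x^4 + 133x^3 - 30x^2
(S_{-1} + (D_q + D)) f = (5/4)x^5 - 38x^4 + 136x^3 - 30x^2


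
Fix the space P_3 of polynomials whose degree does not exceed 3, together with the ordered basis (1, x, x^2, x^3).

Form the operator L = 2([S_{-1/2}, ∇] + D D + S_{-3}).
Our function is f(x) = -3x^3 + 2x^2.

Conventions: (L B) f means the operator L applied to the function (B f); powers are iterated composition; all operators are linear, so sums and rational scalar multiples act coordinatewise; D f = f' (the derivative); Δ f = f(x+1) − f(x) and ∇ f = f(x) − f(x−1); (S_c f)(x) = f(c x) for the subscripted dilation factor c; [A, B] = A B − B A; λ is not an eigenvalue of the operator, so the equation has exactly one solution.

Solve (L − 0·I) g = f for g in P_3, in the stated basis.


the image equals g(x) = (1/18)x^3 + (5/48)x^2 + (23/288)x - 5/16

write g with unknown coordinates in the stated basis and equate coefficients in (L − 0·I) g = f
solving from the highest basis element down gives g = (1/18)x^3 + (5/48)x^2 + (23/288)x - 5/16
check: L g = -3x^3 + 2x^2
so L g − 0·g = -3x^3 + 2x^2 = f ✓


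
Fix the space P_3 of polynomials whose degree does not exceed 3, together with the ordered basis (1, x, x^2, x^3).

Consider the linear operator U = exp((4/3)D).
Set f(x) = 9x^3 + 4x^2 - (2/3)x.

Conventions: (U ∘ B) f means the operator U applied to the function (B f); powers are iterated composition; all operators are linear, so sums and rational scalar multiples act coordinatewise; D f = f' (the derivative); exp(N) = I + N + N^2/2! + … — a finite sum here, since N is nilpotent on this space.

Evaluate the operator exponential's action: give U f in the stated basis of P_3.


g(x) = 9x^3 + 40x^2 + 58x + 248/9

order-1 term: 36x^2 + (32/3)x - 8/9
order-2 term: 48x + 64/9
order-3 term: 64/3
the series for exp((4/3)D) f terminates at order 3
exp((4/3)D) f = 9x^3 + 40x^2 + 58x + 248/9


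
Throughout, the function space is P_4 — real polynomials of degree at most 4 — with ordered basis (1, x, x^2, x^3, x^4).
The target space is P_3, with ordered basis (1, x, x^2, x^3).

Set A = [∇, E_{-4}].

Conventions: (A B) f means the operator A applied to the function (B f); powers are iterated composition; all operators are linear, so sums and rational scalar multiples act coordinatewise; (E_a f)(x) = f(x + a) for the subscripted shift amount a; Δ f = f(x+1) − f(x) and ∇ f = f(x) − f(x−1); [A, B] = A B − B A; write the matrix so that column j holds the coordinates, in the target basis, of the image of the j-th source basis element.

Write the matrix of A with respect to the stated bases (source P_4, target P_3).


the matrix is [[0, 0, 0, 0, 0]; [0, 0, 0, 0, 0]; [0, 0, 0, 0, 0]; [0, 0, 0, 0, 0]] (rows listed top to bottom)

image of 1: 0
image of x: 0
image of x^2: 0
image of x^3: 0
image of x^4: 0
each image's coordinates form column j of the matrix


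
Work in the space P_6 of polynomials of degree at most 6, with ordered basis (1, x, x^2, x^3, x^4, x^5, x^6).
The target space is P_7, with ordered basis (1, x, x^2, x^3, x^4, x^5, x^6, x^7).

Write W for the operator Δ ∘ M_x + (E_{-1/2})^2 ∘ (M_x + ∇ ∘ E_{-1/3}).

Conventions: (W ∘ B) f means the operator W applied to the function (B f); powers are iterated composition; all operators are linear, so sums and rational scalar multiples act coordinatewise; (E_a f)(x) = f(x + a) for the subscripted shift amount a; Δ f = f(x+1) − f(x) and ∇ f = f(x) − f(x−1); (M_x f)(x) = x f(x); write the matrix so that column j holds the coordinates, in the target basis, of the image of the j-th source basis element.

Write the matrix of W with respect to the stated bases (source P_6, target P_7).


image of 1: x
image of x: x^2 + 3
image of x^2: x^3 + 8x - 11/3
image of x^3: x^4 + 15x^2 - 11x + 37/3
image of x^4: x^5 + 24x^3 - 22x^2 + (154/3)x - 715/27
image of x^5: x^6 + 35x^4 - (110/3)x^3 + (400/3)x^2 - (3575/27)x + 5423/81
image of x^6: x^7 + 48x^5 - 55x^4 + (830/3)x^3 - (3575/9)x^2 + (10900/27)x - 12617/81
each image's coordinates form column j of the matrix

the matrix is [[0, 3, -11/3, 37/3, -715/27, 5423/81, -12617/81]; [1, 0, 8, -11, 154/3, -3575/27, 10900/27]; [0, 1, 0, 15, -22, 400/3, -3575/9]; [0, 0, 1, 0, 24, -110/3, 830/3]; [0, 0, 0, 1, 0, 35, -55]; [0, 0, 0, 0, 1, 0, 48]; [0, 0, 0, 0, 0, 1, 0]; [0, 0, 0, 0, 0, 0, 1]] (rows listed top to bottom)


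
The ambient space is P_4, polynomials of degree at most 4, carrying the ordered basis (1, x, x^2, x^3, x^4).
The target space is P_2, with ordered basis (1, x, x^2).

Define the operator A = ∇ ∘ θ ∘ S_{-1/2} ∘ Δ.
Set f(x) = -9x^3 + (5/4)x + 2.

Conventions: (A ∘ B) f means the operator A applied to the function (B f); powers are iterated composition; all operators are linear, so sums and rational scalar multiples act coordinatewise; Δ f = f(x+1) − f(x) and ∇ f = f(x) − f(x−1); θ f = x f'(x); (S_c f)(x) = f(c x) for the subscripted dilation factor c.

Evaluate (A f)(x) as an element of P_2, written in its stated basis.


the image equals g(x) = -27x + 27

Δ f = -27x^2 - 27x - 31/4
S_{-1/2} Δ f = -(27/4)x^2 + (27/2)x - 31/4
θ (S_{-1/2} ∘ Δ) f = -(27/2)x^2 + (27/2)x
∇ θ (S_{-1/2} ∘ Δ) f = -27x + 27


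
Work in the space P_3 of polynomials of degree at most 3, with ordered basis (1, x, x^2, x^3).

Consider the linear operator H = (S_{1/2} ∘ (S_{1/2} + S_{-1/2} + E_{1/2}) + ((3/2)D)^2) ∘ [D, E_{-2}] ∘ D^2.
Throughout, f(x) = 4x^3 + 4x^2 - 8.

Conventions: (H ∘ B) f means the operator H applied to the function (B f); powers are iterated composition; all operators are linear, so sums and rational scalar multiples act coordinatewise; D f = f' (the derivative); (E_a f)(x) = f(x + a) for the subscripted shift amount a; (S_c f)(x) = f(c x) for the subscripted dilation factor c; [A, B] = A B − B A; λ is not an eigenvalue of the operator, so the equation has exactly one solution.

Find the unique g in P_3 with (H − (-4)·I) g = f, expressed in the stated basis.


the image equals g(x) = x^3 + x^2 - 2

write g with unknown coordinates in the stated basis and equate coefficients in (H − (-4)·I) g = f
solving from the highest basis element down gives g = x^3 + x^2 - 2
check: H g = 0
so H g − (-4)·g = 4x^3 + 4x^2 - 8 = f ✓


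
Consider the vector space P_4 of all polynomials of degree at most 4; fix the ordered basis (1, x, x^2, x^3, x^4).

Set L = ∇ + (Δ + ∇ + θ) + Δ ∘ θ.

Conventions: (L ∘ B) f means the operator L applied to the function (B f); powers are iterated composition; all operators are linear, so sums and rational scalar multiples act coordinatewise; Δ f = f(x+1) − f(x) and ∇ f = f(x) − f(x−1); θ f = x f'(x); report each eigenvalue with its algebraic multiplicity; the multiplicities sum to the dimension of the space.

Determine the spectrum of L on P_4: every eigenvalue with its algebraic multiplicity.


image of 1: 0
image of x: x + 4
image of x^2: 2x^2 + 10x + 1
image of x^3: 3x^3 + 18x^2 + 6x + 6
image of x^4: 4x^4 + 28x^3 + 18x^2 + 28x + 3
the matrix is upper triangular; its diagonal is (0, 1, 2, 3, 4)
for a triangular matrix the eigenvalues are the diagonal entries, with algebraic multiplicity their repetition count

λ = 0 (multiplicity 1), λ = 1 (multiplicity 1), λ = 2 (multiplicity 1), λ = 3 (multiplicity 1), λ = 4 (multiplicity 1)


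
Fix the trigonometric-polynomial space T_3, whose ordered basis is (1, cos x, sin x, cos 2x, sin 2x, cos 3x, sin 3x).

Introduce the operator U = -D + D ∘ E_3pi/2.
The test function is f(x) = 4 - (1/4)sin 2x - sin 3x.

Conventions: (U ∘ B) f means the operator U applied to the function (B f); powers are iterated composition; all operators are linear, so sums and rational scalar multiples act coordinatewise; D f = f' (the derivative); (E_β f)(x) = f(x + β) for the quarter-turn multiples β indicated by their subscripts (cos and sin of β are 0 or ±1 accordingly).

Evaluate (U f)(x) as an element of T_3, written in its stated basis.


D f = -(1/2)cos 2x - 3cos 3x
(-D) f = (1/2)cos 2x + 3cos 3x
E_3pi/2 f = 4 + (1/4)sin 2x - cos 3x
D E_3pi/2 f = (1/2)cos 2x + 3sin 3x
(-D + D ∘ E_3pi/2) f = cos 2x + 3cos 3x + 3sin 3x

the result is g(x) = cos 2x + 3cos 3x + 3sin 3x


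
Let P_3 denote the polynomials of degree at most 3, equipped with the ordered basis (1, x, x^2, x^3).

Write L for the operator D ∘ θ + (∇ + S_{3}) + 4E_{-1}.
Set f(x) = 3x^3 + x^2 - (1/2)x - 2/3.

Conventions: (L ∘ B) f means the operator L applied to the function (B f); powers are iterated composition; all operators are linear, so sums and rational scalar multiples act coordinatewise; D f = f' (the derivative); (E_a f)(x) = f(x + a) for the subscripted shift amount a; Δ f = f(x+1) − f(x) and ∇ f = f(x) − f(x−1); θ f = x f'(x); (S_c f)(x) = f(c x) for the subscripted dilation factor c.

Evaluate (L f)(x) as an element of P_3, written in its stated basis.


g(x) = 93x^3 + 13x^2 + (43/2)x - 25/3

θ f = 9x^3 + 2x^2 - (1/2)x
D θ f = 27x^2 + 4x - 1/2
∇ f = 9x^2 - 7x + 3/2
S_{3} f = 81x^3 + 9x^2 - (3/2)x - 2/3
(∇ + S_{3}) f = 81x^3 + 18x^2 - (17/2)x + 5/6
E_{-1} f = 3x^3 - 8x^2 + (13/2)x - 13/6
(4E_{-1}) f = 12x^3 - 32x^2 + 26x - 26/3
(D ∘ θ + (∇ + S_{3}) + 4E_{-1}) f = 93x^3 + 13x^2 + (43/2)x - 25/3


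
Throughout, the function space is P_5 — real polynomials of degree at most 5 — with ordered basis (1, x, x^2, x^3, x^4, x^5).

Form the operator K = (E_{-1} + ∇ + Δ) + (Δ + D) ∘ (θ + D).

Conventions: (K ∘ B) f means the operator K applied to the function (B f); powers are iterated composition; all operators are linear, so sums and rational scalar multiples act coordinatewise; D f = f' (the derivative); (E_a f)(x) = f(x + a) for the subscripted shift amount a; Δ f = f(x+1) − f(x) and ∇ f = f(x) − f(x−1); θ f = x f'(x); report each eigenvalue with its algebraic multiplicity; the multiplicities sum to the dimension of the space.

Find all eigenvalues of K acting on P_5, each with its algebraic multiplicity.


λ = 1 (multiplicity 6)

image of 1: 1
image of x: x + 3
image of x^2: x^2 + 10x + 7
image of x^3: x^3 + 21x^2 + 24x + 7
image of x^4: x^4 + 36x^3 + 54x^2 + 32x + 9
image of x^5: x^5 + 55x^4 + 100x^3 + 90x^2 + 50x + 11
the matrix is upper triangular; its diagonal is (1, 1, 1, 1, 1, 1)
for a triangular matrix the eigenvalues are the diagonal entries, with algebraic multiplicity their repetition count


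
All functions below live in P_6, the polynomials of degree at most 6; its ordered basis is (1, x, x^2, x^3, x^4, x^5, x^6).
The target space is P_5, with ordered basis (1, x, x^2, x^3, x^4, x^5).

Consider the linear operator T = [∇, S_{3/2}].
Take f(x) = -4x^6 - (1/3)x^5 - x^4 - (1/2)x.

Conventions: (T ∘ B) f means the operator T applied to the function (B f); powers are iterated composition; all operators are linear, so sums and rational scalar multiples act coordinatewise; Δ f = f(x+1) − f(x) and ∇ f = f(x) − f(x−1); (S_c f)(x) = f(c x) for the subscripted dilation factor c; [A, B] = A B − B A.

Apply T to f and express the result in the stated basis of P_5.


S_{3/2} f = -(729/16)x^6 - (81/32)x^5 - (81/16)x^4 - (3/4)x
∇ S_{3/2} f = -(2187/8)x^5 + (21465/32)x^4 - (14499/16)x^3 + (1377/2)x^2 - (8991/32)x + 1515/32
∇ f = -24x^5 + (175/3)x^4 - (242/3)x^3 + (188/3)x^2 - (79/3)x + 25/6
S_{3/2} ∇ f = -(729/4)x^5 + (4725/16)x^4 - (1089/4)x^3 + 141x^2 - (79/2)x + 25/6
[∇, S_{3/2}] f = -(729/8)x^5 + (12015/32)x^4 - (10143/16)x^3 + (1095/2)x^2 - (7727/32)x + 4145/96

g(x) = -(729/8)x^5 + (12015/32)x^4 - (10143/16)x^3 + (1095/2)x^2 - (7727/32)x + 4145/96


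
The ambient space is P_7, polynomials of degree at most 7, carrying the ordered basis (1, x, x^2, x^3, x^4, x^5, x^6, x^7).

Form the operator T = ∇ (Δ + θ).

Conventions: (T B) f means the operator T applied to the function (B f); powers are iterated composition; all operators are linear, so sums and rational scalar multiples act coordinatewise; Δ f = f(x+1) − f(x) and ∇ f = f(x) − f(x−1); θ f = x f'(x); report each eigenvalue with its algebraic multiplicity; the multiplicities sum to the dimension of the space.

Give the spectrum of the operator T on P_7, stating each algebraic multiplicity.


image of 1: 0
image of x: 1
image of x^2: 4x
image of x^3: 9x^2 - 3x + 3
image of x^4: 16x^3 - 12x^2 + 16x - 2
image of x^5: 25x^4 - 30x^3 + 50x^2 - 15x + 5
image of x^6: 36x^5 - 60x^4 + 120x^3 - 60x^2 + 36x - 4
image of x^7: 49x^6 - 105x^5 + 245x^4 - 175x^3 + 147x^2 - 35x + 7
the matrix is upper triangular; its diagonal is (0, 0, 0, 0, 0, 0, 0, 0)
for a triangular matrix the eigenvalues are the diagonal entries, with algebraic multiplicity their repetition count

λ = 0 (multiplicity 8)
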